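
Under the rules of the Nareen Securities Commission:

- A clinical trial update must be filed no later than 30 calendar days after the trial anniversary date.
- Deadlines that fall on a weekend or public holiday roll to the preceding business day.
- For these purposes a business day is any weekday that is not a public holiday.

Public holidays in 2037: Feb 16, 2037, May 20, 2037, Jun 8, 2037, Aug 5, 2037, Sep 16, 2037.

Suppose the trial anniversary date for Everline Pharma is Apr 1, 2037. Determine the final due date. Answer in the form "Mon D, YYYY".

Adding 30 calendar days to Apr 1, 2037 gives May 1, 2037.
May 1, 2037 (Friday) is already a business day.
The final due date is May 1, 2037.

May 1, 2037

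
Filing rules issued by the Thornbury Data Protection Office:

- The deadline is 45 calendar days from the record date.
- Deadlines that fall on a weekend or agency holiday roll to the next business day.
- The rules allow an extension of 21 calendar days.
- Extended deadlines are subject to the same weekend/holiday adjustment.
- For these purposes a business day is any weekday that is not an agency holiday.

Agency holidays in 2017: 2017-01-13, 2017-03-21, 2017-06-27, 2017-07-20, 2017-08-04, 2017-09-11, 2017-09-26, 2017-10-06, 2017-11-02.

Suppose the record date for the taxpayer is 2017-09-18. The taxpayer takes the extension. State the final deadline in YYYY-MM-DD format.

Trigger date 2017-09-18 + 45 calendar days = 2017-11-02.
Because 2017-11-02 is a listed holiday, the deadline becomes 2017-11-03 (Friday).
Add the 21 calendar-day extension to 2017-11-03: 2017-11-24.
2017-11-24 is a Friday and not a listed holiday, so it stands.
Deadline: 2017-11-24.

2017-11-24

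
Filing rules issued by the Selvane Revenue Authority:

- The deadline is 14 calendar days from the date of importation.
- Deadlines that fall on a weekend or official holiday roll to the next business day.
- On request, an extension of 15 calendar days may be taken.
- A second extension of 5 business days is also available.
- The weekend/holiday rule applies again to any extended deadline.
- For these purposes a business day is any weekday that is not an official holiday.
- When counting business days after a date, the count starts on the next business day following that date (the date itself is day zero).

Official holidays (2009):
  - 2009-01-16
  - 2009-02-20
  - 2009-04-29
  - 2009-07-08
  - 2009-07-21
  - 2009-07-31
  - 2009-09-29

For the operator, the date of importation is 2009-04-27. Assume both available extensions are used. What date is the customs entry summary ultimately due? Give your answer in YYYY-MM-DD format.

2009-06-02

From 2009-04-27, 14 calendar days later is 2009-05-11.
Since 2009-05-11 is a Monday and not a holiday, the date is unchanged.
Applying the 15-calendar-day extension: 2009-05-11 + 15 days = 2009-05-26.
2009-05-26 falls on a Tuesday, which is a business day, so no adjustment is needed.
The 5-business-day extension runs from 2009-05-26 to 2009-06-02.
Since 2009-06-02 is a Tuesday and not a holiday, the date is unchanged.
Final deadline: 2009-06-02.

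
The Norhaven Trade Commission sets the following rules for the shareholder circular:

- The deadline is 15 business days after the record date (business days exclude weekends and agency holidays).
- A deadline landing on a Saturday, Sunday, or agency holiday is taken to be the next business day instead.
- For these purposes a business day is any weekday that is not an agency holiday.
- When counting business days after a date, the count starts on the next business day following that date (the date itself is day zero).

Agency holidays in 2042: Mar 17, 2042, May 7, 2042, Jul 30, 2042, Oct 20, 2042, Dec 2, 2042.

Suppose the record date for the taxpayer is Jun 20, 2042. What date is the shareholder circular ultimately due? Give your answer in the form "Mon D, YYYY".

Counting 15 business days after Jun 20, 2042 (skipping weekends and listed holidays) reaches Jul 11, 2042.
Jul 11, 2042 is a Friday and not a listed holiday, so it stands.
The final due date is Jul 11, 2042.

Jul 11, 2042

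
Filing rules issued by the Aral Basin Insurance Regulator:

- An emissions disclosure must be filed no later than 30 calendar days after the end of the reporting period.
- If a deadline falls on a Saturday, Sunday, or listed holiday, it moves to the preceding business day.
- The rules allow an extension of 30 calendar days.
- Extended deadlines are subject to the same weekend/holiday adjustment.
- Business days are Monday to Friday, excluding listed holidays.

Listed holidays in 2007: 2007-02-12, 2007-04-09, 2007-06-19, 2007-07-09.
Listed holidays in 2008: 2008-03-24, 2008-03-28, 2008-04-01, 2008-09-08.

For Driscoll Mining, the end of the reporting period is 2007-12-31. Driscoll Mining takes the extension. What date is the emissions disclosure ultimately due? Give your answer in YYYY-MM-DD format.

2008-02-29

Trigger date 2007-12-31 + 30 calendar days = 2008-01-30.
2008-01-30 falls on a Wednesday, which is a business day, so no adjustment is needed.
Applying the 30-calendar-day extension: 2008-01-30 + 30 days = 2008-02-29.
2008-02-29 (Friday) is already a business day.
So the filing is due 2008-02-29.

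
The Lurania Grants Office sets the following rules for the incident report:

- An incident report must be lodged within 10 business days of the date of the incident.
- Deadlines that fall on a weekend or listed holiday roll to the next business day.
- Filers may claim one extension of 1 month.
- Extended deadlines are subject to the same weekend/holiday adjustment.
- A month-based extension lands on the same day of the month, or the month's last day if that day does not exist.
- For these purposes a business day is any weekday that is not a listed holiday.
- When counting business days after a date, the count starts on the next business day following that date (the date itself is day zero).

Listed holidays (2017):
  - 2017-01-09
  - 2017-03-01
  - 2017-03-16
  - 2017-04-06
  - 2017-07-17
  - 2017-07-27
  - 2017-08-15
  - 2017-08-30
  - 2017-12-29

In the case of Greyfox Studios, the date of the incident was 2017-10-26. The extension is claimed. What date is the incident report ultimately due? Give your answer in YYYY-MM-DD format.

2017-12-11

Starting the day after 2017-10-26 and counting 10 business days lands on 2017-11-09.
Since 2017-11-09 is a Thursday and not a holiday, the date is unchanged.
Applying the 1 month extension: 1 month after 2017-11-09 is 2017-12-09.
Because 2017-12-09 is a Saturday, the deadline becomes 2017-12-11 (Monday).
Final deadline: 2017-12-11.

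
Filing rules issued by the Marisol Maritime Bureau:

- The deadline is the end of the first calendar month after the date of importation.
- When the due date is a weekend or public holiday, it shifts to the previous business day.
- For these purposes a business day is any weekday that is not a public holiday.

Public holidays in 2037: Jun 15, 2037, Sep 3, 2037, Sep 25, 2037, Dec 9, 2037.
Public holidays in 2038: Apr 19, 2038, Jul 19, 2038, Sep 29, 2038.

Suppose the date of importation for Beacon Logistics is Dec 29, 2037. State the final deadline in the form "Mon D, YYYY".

Jan 29, 2038

1 month after Dec 29, 2037 falls in January 2038; the last day of that month is Jan 31, 2038.
Jan 31, 2038 is a Sunday; the preceding business day is Jan 29, 2038 (Friday).
So the filing is due Jan 29, 2038.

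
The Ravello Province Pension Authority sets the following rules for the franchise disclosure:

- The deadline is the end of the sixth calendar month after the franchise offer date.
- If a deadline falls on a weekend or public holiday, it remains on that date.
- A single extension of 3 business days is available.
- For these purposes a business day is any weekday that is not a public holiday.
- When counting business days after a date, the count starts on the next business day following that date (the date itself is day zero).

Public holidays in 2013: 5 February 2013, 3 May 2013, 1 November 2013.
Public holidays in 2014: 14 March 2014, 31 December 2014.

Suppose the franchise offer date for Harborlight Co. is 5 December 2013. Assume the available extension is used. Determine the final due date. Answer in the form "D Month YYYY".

3 July 2014

6 months after 5 December 2013 is June 2014; that month ends on 30 June 2014.
No adjustment is made for weekends or holidays, so 30 June 2014 stands.
Applying the 3-business-day extension: 3 business days after 30 June 2014 is 3 July 2014.
No adjustment is made for weekends or holidays, so 3 July 2014 stands.
Deadline: 3 July 2014.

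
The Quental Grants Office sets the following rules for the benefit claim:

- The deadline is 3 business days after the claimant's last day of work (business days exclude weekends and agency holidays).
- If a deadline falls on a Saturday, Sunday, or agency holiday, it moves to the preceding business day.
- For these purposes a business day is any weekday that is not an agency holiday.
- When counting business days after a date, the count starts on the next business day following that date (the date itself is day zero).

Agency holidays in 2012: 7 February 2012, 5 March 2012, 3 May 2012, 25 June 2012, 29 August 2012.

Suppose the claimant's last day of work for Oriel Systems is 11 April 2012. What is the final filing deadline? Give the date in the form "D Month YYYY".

Starting the day after 11 April 2012 and counting 3 business days lands on 16 April 2012.
Since 16 April 2012 is a Monday and not a holiday, the date is unchanged.
Final deadline: 16 April 2012.

16 April 2012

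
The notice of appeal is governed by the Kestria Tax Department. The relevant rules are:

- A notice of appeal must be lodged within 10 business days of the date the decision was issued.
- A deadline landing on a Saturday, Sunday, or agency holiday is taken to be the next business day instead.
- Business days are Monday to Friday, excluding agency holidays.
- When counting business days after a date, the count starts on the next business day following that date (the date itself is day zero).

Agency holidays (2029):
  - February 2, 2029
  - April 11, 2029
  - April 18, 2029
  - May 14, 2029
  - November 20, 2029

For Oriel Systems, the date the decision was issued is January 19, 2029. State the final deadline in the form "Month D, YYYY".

February 5, 2029

Counting 10 business days after January 19, 2029 (skipping weekends and listed holidays) reaches February 5, 2029.
February 5, 2029 falls on a Monday, which is a business day, so no adjustment is needed.
Deadline: February 5, 2029.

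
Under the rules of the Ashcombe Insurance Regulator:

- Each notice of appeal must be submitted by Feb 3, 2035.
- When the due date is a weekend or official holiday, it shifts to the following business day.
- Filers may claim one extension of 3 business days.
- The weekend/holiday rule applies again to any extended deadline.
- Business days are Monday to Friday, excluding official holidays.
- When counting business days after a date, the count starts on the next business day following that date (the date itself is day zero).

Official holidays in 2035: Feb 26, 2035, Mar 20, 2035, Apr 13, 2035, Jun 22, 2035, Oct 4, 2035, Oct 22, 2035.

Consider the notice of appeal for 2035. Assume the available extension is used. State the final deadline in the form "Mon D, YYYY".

Feb 8, 2035

The statutory due date is Feb 3, 2035.
Feb 3, 2035 falls on a Saturday. Rolling to the next business day gives Feb 5, 2035, a Monday.
Applying the 3-business-day extension: 3 business days after Feb 5, 2035 is Feb 8, 2035.
Feb 8, 2035 is a Thursday and not a listed holiday, so it stands.
So the filing is due Feb 8, 2035.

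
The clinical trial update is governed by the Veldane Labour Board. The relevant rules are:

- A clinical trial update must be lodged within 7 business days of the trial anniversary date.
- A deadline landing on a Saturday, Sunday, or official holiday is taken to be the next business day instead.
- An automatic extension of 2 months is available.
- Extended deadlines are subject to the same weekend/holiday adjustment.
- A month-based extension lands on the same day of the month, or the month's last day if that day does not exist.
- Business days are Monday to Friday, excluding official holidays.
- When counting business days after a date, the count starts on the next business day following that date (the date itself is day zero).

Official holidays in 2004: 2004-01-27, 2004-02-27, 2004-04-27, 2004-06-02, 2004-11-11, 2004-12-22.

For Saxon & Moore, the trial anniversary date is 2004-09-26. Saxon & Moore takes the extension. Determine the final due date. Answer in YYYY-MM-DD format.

2004-12-06

Counting 7 business days after 2004-09-26 (skipping weekends and listed holidays) reaches 2004-10-05.
2004-10-05 (Tuesday) is already a business day.
The 2 months extension carries 2004-10-05 to 2004-12-05.
2004-12-05 falls on a Sunday. Rolling to the next business day gives 2004-12-06, a Monday.
Final deadline: 2004-12-06.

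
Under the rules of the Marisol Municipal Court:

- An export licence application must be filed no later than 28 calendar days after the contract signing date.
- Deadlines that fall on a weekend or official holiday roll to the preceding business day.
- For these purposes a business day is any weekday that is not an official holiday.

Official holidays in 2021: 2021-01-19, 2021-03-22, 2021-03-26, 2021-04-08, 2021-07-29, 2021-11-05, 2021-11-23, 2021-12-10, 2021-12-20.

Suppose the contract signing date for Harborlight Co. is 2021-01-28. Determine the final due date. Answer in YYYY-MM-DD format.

2021-02-25

28 calendar days after 2021-01-28 is 2021-02-25.
Since 2021-02-25 is a Thursday and not a holiday, the date is unchanged.
Deadline: 2021-02-25.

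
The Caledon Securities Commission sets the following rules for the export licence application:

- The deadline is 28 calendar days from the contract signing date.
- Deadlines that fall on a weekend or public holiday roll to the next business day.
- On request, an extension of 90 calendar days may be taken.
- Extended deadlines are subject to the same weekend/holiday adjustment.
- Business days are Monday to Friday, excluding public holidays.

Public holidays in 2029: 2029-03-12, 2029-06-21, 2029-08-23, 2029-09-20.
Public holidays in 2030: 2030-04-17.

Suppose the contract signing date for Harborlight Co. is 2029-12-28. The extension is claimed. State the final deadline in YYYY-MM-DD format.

2030-04-25

From 2029-12-28, 28 calendar days later is 2030-01-25.
2030-01-25 falls on a Friday, which is a business day, so no adjustment is needed.
With the 90-day extension, 2030-01-25 becomes 2030-04-25.
2030-04-25 (Thursday) is already a business day.
So the filing is due 2030-04-25.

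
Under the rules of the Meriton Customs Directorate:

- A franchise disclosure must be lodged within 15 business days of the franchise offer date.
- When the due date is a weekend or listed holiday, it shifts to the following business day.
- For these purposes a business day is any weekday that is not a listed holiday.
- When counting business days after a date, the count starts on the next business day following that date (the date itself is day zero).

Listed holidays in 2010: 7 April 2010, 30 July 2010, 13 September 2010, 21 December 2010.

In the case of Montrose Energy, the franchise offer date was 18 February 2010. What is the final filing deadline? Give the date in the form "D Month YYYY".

11 March 2010

Starting the day after 18 February 2010 and counting 15 business days lands on 11 March 2010.
11 March 2010 falls on a Thursday, which is a business day, so no adjustment is needed.
The final due date is 11 March 2010.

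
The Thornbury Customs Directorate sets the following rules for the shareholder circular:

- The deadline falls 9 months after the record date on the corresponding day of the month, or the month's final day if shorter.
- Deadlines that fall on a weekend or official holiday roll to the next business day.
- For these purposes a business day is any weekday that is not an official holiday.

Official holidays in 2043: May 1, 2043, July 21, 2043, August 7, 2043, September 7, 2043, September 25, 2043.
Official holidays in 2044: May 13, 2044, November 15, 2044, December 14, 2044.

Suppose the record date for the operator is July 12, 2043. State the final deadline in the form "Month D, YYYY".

April 12, 2044

9 months after July 12, 2043, on the same day of the month, is April 12, 2044.
April 12, 2044 is a Tuesday and not a listed holiday, so it stands.
Final deadline: April 12, 2044.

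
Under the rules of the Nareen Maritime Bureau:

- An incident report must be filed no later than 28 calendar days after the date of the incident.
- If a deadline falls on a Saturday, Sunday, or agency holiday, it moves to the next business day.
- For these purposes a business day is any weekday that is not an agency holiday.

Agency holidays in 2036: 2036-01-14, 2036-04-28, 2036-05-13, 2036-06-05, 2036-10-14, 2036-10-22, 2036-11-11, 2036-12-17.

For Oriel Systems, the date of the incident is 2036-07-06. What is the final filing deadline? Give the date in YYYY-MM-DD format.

28 calendar days after 2036-07-06 is 2036-08-03.
2036-08-03 falls on a Sunday. Rolling to the next business day gives 2036-08-04, a Monday.
Deadline: 2036-08-04.

2036-08-04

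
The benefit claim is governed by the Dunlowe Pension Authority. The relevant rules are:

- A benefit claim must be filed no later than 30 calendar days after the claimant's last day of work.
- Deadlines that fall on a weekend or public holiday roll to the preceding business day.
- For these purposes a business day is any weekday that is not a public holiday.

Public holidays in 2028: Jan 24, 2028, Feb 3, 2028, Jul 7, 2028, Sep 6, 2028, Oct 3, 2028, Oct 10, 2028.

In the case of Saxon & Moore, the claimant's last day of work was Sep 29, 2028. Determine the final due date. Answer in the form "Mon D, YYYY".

Oct 27, 2028

From Sep 29, 2028, 30 calendar days later is Oct 29, 2028.
Oct 29, 2028 is a Sunday, so it moves to the preceding business day, Oct 27, 2028 (Friday).
The final due date is Oct 27, 2028.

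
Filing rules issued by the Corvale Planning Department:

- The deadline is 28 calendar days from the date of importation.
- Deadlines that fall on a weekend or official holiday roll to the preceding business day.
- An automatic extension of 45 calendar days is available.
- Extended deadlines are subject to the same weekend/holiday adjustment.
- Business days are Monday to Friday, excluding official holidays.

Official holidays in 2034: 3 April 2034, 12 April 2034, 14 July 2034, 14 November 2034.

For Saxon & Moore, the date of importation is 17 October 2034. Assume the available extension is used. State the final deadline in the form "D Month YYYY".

28 December 2034

Trigger date 17 October 2034 + 28 calendar days = 14 November 2034.
14 November 2034 falls on a listed holiday. Rolling to the preceding business day gives 13 November 2034, a Monday.
With the 45-day extension, 13 November 2034 becomes 28 December 2034.
28 December 2034 is a Thursday and not a listed holiday, so it stands.
Deadline: 28 December 2034.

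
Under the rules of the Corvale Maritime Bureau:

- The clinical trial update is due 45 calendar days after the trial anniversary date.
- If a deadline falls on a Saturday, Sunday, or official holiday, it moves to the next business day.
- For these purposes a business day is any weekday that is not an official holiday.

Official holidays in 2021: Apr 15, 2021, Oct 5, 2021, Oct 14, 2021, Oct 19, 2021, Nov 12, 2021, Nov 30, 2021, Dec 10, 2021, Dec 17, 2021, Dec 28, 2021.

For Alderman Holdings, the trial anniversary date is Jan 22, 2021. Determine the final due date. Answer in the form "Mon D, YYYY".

Mar 8, 2021

Trigger date Jan 22, 2021 + 45 calendar days = Mar 8, 2021.
Mar 8, 2021 (Monday) is already a business day.
So the filing is due Mar 8, 2021.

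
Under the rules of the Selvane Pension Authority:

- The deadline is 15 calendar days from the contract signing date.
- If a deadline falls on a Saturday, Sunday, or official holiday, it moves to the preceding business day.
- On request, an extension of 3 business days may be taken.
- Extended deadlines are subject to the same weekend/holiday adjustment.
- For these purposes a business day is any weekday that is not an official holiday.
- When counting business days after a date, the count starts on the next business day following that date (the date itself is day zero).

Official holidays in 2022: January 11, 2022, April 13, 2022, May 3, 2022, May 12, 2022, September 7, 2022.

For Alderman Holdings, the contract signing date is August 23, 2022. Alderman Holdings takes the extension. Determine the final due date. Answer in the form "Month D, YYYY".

September 12, 2022

Trigger date August 23, 2022 + 15 calendar days = September 7, 2022.
Because September 7, 2022 is a listed holiday, the deadline becomes September 6, 2022 (Tuesday).
Counting 3 further business days from September 6, 2022 reaches September 12, 2022.
September 12, 2022 (Monday) is already a business day.
Deadline: September 12, 2022.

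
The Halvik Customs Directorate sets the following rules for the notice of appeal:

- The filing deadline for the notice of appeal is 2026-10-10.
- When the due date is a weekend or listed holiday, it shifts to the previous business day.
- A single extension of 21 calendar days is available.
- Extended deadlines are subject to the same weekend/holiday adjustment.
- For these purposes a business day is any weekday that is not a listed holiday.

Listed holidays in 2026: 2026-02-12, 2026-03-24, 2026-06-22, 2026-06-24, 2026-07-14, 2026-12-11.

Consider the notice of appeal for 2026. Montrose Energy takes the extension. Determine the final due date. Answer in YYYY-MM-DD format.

The statutory due date is 2026-10-10.
2026-10-10 falls on a Saturday. Rolling to the preceding business day gives 2026-10-09, a Friday.
Add the 21 calendar-day extension to 2026-10-09: 2026-10-30.
2026-10-30 is a Friday and not a listed holiday, so it stands.
The final due date is 2026-10-30.

2026-10-30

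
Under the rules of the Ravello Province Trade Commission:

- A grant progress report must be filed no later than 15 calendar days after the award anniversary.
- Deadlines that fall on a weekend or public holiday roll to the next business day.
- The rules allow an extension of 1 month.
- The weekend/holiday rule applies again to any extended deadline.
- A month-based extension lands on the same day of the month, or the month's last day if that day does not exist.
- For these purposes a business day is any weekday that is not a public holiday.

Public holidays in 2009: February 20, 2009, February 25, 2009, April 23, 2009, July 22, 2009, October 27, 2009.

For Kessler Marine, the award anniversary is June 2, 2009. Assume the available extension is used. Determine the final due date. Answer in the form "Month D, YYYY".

Adding 15 calendar days to June 2, 2009 gives June 17, 2009.
Since June 17, 2009 is a Wednesday and not a holiday, the date is unchanged.
Applying the 1 month extension: 1 month after June 17, 2009 is July 17, 2009.
July 17, 2009 (Friday) is already a business day.
The final due date is July 17, 2009.

July 17, 2009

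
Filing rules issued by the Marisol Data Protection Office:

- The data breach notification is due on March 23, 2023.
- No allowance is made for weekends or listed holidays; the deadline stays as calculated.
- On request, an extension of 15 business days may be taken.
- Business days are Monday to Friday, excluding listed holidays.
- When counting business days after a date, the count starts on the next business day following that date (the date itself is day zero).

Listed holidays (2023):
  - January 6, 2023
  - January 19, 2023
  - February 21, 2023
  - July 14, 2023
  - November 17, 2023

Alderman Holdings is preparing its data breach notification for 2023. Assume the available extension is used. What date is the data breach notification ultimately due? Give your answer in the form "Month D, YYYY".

The statutory due date is March 23, 2023.
March 23, 2023 is a Thursday; no weekend or holiday adjustment applies.
The 15-business-day extension runs from March 23, 2023 to April 13, 2023.
No adjustment is made for weekends or holidays, so April 13, 2023 stands.
So the filing is due April 13, 2023.

April 13, 2023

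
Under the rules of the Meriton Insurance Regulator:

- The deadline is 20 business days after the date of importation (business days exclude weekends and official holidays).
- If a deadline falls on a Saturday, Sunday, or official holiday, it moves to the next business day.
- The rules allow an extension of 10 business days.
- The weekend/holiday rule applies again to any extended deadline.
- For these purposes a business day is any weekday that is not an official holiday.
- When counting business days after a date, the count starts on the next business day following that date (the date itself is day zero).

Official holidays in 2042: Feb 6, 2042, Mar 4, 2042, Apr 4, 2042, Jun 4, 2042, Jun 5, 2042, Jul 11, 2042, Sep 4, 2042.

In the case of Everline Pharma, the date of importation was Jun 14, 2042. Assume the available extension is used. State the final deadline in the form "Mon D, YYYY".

20 business days after Jun 14, 2042, excluding weekends and holidays, is Jul 14, 2042.
Jul 14, 2042 (Monday) is already a business day.
The 10-business-day extension runs from Jul 14, 2042 to Jul 28, 2042.
Jul 28, 2042 falls on a Monday, which is a business day, so no adjustment is needed.
So the filing is due Jul 28, 2042.

Jul 28, 2042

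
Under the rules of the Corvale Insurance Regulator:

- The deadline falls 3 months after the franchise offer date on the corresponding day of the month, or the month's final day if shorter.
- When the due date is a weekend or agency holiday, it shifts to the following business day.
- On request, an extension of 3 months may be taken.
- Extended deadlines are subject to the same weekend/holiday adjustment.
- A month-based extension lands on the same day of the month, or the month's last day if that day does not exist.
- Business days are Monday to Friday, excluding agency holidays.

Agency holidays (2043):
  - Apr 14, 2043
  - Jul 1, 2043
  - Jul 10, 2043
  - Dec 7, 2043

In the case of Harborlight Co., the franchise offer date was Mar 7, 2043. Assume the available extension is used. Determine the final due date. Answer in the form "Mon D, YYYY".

Sep 8, 2043

3 months from Mar 7, 2043 is Jun 7, 2043.
Jun 7, 2043 is a Sunday, so it moves to the next business day, Jun 8, 2043 (Monday).
Applying the 3 months extension: 3 months after Jun 8, 2043 is Sep 8, 2043.
Sep 8, 2043 falls on a Tuesday, which is a business day, so no adjustment is needed.
The final due date is Sep 8, 2043.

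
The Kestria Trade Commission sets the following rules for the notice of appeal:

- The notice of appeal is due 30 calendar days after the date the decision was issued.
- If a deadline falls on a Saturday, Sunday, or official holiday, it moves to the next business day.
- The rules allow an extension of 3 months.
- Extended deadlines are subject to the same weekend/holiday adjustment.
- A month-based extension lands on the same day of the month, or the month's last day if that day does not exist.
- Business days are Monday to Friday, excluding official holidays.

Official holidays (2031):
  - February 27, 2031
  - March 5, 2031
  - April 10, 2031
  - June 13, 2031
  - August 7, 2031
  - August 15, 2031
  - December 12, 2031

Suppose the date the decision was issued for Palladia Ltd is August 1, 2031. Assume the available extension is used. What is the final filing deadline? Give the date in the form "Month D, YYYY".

30 calendar days after August 1, 2031 is August 31, 2031.
August 31, 2031 is a Sunday; the next business day is September 1, 2031 (Monday).
The 3 months extension carries September 1, 2031 to December 1, 2031.
Since December 1, 2031 is a Monday and not a holiday, the date is unchanged.
The final due date is December 1, 2031.

December 1, 2031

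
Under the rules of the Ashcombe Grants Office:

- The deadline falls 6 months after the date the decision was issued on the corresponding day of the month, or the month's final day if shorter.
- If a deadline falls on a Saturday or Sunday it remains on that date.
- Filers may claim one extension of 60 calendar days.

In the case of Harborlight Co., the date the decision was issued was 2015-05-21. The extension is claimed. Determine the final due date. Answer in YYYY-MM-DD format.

6 months from 2015-05-21 is 2015-11-21.
No adjustment is made for weekends or holidays, so 2015-11-21 stands.
Add the 60 calendar-day extension to 2015-11-21: 2016-01-20.
No adjustment is made for weekends or holidays, so 2016-01-20 stands.
Deadline: 2016-01-20.

2016-01-20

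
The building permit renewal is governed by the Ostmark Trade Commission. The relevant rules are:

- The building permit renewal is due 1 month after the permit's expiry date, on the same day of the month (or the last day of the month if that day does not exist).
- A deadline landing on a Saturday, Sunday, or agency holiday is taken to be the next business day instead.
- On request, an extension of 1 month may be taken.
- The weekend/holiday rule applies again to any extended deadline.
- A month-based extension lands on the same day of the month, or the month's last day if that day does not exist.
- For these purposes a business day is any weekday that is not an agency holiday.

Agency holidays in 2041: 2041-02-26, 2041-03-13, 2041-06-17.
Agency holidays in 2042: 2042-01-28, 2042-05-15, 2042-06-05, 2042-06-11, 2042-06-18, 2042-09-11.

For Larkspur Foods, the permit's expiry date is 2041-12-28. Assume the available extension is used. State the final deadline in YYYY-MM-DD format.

Moving 1 month forward from 2041-12-28 on the corresponding day gives 2042-01-28.
Because 2042-01-28 is a listed holiday, the deadline becomes 2042-01-29 (Wednesday).
Add 1 month to 2042-01-29: 2042-02-28 (day 29 does not exist in February, so the month's last day is used).
2042-02-28 is a Friday and not a listed holiday, so it stands.
So the filing is due 2042-02-28.

2042-02-28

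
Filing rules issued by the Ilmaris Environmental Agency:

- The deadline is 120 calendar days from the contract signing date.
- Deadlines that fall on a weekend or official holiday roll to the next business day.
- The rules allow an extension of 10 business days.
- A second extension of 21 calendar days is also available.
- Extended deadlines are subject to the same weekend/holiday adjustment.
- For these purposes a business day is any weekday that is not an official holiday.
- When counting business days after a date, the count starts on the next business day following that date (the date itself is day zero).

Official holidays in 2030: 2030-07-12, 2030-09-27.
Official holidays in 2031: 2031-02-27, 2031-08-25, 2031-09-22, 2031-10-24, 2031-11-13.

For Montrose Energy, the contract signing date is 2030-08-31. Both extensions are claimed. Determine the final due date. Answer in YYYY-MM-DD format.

Trigger date 2030-08-31 + 120 calendar days = 2030-12-29.
2030-12-29 is a Sunday; the next business day is 2030-12-30 (Monday).
The 10-business-day extension runs from 2030-12-30 to 2031-01-13.
2031-01-13 falls on a Monday, which is a business day, so no adjustment is needed.
The 21-calendar-day extension moves the deadline from 2031-01-13 to 2031-02-03.
2031-02-03 is a Monday and not a listed holiday, so it stands.
Final deadline: 2031-02-03.

2031-02-03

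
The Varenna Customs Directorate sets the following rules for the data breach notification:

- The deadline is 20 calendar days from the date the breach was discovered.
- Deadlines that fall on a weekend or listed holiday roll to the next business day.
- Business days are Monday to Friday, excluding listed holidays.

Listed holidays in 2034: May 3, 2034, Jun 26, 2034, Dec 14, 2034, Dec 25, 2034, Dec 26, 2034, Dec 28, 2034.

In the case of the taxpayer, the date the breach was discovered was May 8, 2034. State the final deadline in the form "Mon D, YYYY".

May 29, 2034

From May 8, 2034, 20 calendar days later is May 28, 2034.
May 28, 2034 is a Sunday, so it moves to the next business day, May 29, 2034 (Monday).
The final due date is May 29, 2034.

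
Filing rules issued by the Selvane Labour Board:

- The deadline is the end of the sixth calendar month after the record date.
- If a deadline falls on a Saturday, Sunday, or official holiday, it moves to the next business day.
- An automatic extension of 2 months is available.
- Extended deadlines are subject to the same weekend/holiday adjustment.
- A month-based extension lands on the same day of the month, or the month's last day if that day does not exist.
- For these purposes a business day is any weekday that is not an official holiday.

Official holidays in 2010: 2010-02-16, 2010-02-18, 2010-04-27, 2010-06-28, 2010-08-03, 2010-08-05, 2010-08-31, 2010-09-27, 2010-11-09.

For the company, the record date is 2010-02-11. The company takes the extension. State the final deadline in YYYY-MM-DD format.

The sixth month after 2010-02-11 is August 2010, whose last day is 2010-08-31.
2010-08-31 is a listed holiday, so it moves to the next business day, 2010-09-01 (Wednesday).
Applying the 2 months extension: 2 months after 2010-09-01 is 2010-11-01.
Since 2010-11-01 is a Monday and not a holiday, the date is unchanged.
Deadline: 2010-11-01.

2010-11-01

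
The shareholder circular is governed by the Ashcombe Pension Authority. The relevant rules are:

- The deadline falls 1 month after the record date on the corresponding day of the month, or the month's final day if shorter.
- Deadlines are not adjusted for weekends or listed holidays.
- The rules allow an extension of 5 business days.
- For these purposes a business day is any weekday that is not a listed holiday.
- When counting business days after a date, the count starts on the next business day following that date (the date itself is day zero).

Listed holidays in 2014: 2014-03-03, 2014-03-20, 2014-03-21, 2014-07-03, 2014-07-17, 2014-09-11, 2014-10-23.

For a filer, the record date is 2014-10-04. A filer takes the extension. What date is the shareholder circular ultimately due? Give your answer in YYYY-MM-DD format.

Moving 1 month forward from 2014-10-04 on the corresponding day gives 2014-11-04.
2014-11-04 falls on a Tuesday. The rules make no weekend/holiday allowance, so it remains 2014-11-04.
Counting 5 further business days from 2014-11-04 reaches 2014-11-11.
2014-11-11 falls on a Tuesday. The rules make no weekend/holiday allowance, so it remains 2014-11-11.
So the filing is due 2014-11-11.

2014-11-11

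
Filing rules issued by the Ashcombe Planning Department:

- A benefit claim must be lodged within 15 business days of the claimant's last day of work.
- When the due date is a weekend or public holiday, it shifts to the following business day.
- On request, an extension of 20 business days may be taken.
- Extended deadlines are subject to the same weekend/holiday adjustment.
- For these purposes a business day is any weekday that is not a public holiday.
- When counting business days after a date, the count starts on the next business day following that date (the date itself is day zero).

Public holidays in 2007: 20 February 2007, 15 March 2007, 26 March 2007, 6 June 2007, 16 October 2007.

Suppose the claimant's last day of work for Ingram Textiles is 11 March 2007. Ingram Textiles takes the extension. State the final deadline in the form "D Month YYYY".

1 May 2007

15 business days after 11 March 2007, excluding weekends and holidays, is 3 April 2007.
3 April 2007 (Tuesday) is already a business day.
The 20-business-day extension runs from 3 April 2007 to 1 May 2007.
1 May 2007 falls on a Tuesday, which is a business day, so no adjustment is needed.
So the filing is due 1 May 2007.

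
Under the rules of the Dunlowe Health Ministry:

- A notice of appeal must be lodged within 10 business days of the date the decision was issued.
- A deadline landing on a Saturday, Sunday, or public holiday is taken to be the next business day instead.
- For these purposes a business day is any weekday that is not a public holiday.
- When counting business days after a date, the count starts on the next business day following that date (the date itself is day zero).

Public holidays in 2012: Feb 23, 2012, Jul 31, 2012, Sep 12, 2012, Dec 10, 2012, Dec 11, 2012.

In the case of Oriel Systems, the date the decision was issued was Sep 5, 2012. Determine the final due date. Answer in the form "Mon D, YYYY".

Sep 20, 2012

Counting 10 business days after Sep 5, 2012 (skipping weekends and listed holidays) reaches Sep 20, 2012.
Sep 20, 2012 (Thursday) is already a business day.
So the filing is due Sep 20, 2012.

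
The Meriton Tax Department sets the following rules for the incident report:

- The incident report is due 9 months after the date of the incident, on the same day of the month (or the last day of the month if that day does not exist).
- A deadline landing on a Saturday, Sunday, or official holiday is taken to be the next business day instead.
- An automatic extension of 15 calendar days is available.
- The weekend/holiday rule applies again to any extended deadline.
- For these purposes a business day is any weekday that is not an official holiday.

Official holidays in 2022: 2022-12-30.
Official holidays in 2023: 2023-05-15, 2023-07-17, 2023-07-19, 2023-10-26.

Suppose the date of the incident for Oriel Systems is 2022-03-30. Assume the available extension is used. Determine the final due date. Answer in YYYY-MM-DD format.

2023-01-17

9 months from 2022-03-30 is 2022-12-30.
2022-12-30 falls on a listed holiday. Rolling to the next business day gives 2023-01-02, a Monday.
The 15-calendar-day extension moves the deadline from 2023-01-02 to 2023-01-17.
Since 2023-01-17 is a Tuesday and not a holiday, the date is unchanged.
Final deadline: 2023-01-17.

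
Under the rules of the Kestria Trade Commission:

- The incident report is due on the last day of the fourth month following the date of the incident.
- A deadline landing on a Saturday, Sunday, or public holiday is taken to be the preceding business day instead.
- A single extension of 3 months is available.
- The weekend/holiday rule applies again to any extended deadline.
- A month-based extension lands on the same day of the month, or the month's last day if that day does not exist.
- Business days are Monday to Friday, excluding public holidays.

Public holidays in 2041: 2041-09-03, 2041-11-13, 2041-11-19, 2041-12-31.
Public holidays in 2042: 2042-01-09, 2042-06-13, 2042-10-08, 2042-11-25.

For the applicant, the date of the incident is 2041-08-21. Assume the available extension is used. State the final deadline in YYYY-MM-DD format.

2042-03-28

The fourth month after 2041-08-21 is December 2041, whose last day is 2041-12-31.
2041-12-31 falls on a listed holiday. Rolling to the preceding business day gives 2041-12-30, a Monday.
Add 3 months to 2041-12-30: 2042-03-30.
2042-03-30 is a Sunday; the preceding business day is 2042-03-28 (Friday).
Deadline: 2042-03-28.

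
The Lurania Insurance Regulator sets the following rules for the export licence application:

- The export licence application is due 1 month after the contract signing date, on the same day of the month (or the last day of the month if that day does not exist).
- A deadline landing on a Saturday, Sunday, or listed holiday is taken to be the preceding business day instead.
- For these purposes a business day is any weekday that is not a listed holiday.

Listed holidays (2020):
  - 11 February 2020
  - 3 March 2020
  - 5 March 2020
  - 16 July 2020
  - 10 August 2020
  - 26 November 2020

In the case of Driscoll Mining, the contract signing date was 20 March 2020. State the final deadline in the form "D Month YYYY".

20 April 2020

1 month after 20 March 2020, on the same day of the month, is 20 April 2020.
20 April 2020 (Monday) is already a business day.
The final due date is 20 April 2020.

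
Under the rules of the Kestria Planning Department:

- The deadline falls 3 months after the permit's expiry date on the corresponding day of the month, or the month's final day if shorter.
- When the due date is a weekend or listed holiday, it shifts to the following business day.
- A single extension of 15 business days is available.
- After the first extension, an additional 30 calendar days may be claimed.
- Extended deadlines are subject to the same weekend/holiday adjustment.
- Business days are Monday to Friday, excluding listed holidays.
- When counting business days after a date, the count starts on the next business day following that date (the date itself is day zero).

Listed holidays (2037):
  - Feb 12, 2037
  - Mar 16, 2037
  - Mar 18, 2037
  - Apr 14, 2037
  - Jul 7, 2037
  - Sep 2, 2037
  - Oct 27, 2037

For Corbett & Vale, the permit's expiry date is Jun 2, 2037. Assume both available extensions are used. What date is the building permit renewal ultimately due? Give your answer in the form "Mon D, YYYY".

3 months after Jun 2, 2037, on the same day of the month, is Sep 2, 2037.
Sep 2, 2037 is a listed holiday; the next business day is Sep 3, 2037 (Thursday).
Applying the 15-business-day extension: 15 business days after Sep 3, 2037 is Sep 24, 2037.
Since Sep 24, 2037 is a Thursday and not a holiday, the date is unchanged.
Add the 30 calendar-day extension to Sep 24, 2037: Oct 24, 2037.
Oct 24, 2037 is a Saturday, so it moves to the next business day, Oct 26, 2037 (Monday).
The final due date is Oct 26, 2037.

Oct 26, 2037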